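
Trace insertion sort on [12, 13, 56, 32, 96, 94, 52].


Initial: [12, 13, 56, 32, 96, 94, 52]
Insert 13: [12, 13, 56, 32, 96, 94, 52]
Insert 56: [12, 13, 56, 32, 96, 94, 52]
Insert 32: [12, 13, 32, 56, 96, 94, 52]
Insert 96: [12, 13, 32, 56, 96, 94, 52]
Insert 94: [12, 13, 32, 56, 94, 96, 52]
Insert 52: [12, 13, 32, 52, 56, 94, 96]

Sorted: [12, 13, 32, 52, 56, 94, 96]


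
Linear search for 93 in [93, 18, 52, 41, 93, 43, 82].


i=0: 93==93 found!

Found at 0, 1 comps


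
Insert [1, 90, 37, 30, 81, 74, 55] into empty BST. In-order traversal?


Insert 1: root
Insert 90: R from 1
Insert 37: R from 1 -> L from 90
Insert 30: R from 1 -> L from 90 -> L from 37
Insert 81: R from 1 -> L from 90 -> R from 37
Insert 74: R from 1 -> L from 90 -> R from 37 -> L from 81
Insert 55: R from 1 -> L from 90 -> R from 37 -> L from 81 -> L from 74

In-order: [1, 30, 37, 55, 74, 81, 90]


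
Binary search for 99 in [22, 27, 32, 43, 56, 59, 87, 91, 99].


Step 1: lo=0, hi=8, mid=4, val=56
Step 2: lo=5, hi=8, mid=6, val=87
Step 3: lo=7, hi=8, mid=7, val=91
Step 4: lo=8, hi=8, mid=8, val=99

Found at index 8


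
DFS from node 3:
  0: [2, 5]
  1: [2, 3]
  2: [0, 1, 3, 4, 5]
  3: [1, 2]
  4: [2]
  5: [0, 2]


Visit 3, push [2, 1]
Visit 1, push [2]
Visit 2, push [5, 4, 0]
Visit 0, push [5]
Visit 5, push []
Visit 4, push []

DFS order: [3, 1, 2, 0, 5, 4]


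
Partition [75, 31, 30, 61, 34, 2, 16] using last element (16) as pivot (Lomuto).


Pivot: 16
  2 <= 16: swap -> [2, 31, 30, 61, 34, 75, 16]
Place pivot at 1: [2, 16, 30, 61, 34, 75, 31]

Partitioned: [2, 16, 30, 61, 34, 75, 31]


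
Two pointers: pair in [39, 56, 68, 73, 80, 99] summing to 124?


lo=0(39)+hi=5(99)=138
lo=0(39)+hi=4(80)=119
lo=1(56)+hi=4(80)=136
lo=1(56)+hi=3(73)=129
lo=1(56)+hi=2(68)=124

Yes: 56+68=124


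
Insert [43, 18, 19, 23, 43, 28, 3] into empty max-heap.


Insert 43: [43]
Insert 18: [43, 18]
Insert 19: [43, 18, 19]
Insert 23: [43, 23, 19, 18]
Insert 43: [43, 43, 19, 18, 23]
Insert 28: [43, 43, 28, 18, 23, 19]
Insert 3: [43, 43, 28, 18, 23, 19, 3]

Final heap: [43, 43, 28, 18, 23, 19, 3]


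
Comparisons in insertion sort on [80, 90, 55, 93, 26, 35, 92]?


Algorithm: insertion sort
Input: [80, 90, 55, 93, 26, 35, 92]
Sorted: [26, 35, 55, 80, 90, 92, 93]

15


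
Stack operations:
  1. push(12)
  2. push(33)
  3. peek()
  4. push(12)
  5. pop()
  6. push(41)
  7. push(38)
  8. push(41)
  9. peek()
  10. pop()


push(12) -> [12]
push(33) -> [12, 33]
peek()->33
push(12) -> [12, 33, 12]
pop()->12, [12, 33]
push(41) -> [12, 33, 41]
push(38) -> [12, 33, 41, 38]
push(41) -> [12, 33, 41, 38, 41]
peek()->41
pop()->41, [12, 33, 41, 38]

Final stack: [12, 33, 41, 38]


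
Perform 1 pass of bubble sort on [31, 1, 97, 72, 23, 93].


Initial: [31, 1, 97, 72, 23, 93]
Pass 1: [1, 31, 72, 23, 93, 97] (4 swaps)

After 1 pass: [1, 31, 72, 23, 93, 97]


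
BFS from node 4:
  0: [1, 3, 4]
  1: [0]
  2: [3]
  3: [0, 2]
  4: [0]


Visit 4, enqueue [0]
Visit 0, enqueue [1, 3]
Visit 1, enqueue []
Visit 3, enqueue [2]
Visit 2, enqueue []

BFS order: [4, 0, 1, 3, 2]


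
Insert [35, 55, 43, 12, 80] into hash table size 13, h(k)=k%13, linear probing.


Insert 35: h=9 -> slot 9
Insert 55: h=3 -> slot 3
Insert 43: h=4 -> slot 4
Insert 12: h=12 -> slot 12
Insert 80: h=2 -> slot 2

Table: [None, None, 80, 55, 43, None, None, None, None, 35, None, None, 12]


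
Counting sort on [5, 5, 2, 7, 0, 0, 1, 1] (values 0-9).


Input: [5, 5, 2, 7, 0, 0, 1, 1]
Counts: [2, 2, 1, 0, 0, 2, 0, 1, 0, 0]

Sorted: [0, 0, 1, 1, 2, 5, 5, 7]


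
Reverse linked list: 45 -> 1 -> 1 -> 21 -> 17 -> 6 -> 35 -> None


Step 1: curr=45, set curr.next=prev(None) | reversed so far: 45
Step 2: curr=1, set curr.next=prev(45) | reversed so far: 1 -> 45
Step 3: curr=1, set curr.next=prev(1) | reversed so far: 1 -> 1 -> 45
Step 4: curr=21, set curr.next=prev(1) | reversed so far: 21 -> 1 -> 1 -> 45
Step 5: curr=17, set curr.next=prev(21) | reversed so far: 17 -> 21 -> 1 -> 1 -> 45
Step 6: curr=6, set curr.next=prev(17) | reversed so far: 6 -> 17 -> 21 -> 1 -> 1 -> 45
Step 7: curr=35, set curr.next=prev(6) | reversed so far: 35 -> 6 -> 17 -> 21 -> 1 -> 1 -> 45

35 -> 6 -> 17 -> 21 -> 1 -> 1 -> 45 -> None


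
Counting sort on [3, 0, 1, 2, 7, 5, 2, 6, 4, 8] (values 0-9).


Input: [3, 0, 1, 2, 7, 5, 2, 6, 4, 8]
Counts: [1, 1, 2, 1, 1, 1, 1, 1, 1, 0]

Sorted: [0, 1, 2, 2, 3, 4, 5, 6, 7, 8]


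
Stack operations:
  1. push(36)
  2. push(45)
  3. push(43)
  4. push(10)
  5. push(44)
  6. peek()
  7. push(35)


push(36) -> [36]
push(45) -> [36, 45]
push(43) -> [36, 45, 43]
push(10) -> [36, 45, 43, 10]
push(44) -> [36, 45, 43, 10, 44]
peek()->44
push(35) -> [36, 45, 43, 10, 44, 35]

Final stack: [36, 45, 43, 10, 44, 35]


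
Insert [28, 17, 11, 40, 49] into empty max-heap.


Insert 28: [28]
Insert 17: [28, 17]
Insert 11: [28, 17, 11]
Insert 40: [40, 28, 11, 17]
Insert 49: [49, 40, 11, 17, 28]

Final heap: [49, 40, 11, 17, 28]


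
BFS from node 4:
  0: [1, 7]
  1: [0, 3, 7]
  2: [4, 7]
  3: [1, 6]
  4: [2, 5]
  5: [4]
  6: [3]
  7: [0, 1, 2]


Visit 4, enqueue [2, 5]
Visit 2, enqueue [7]
Visit 5, enqueue []
Visit 7, enqueue [0, 1]
Visit 0, enqueue []
Visit 1, enqueue [3]
Visit 3, enqueue [6]
Visit 6, enqueue []

BFS order: [4, 2, 5, 7, 0, 1, 3, 6]


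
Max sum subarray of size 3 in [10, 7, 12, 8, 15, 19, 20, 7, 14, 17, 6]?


[0:3]: 29
[1:4]: 27
[2:5]: 35
[3:6]: 42
[4:7]: 54
[5:8]: 46
[6:9]: 41
[7:10]: 38
[8:11]: 37

Max: 54 at [4:7]


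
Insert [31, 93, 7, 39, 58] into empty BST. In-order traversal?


Insert 31: root
Insert 93: R from 31
Insert 7: L from 31
Insert 39: R from 31 -> L from 93
Insert 58: R from 31 -> L from 93 -> R from 39

In-order: [7, 31, 39, 58, 93]


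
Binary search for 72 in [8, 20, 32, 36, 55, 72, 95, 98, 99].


Step 1: lo=0, hi=8, mid=4, val=55
Step 2: lo=5, hi=8, mid=6, val=95
Step 3: lo=5, hi=5, mid=5, val=72

Found at index 5


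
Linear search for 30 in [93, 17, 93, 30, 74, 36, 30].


i=0: 93!=30
i=1: 17!=30
i=2: 93!=30
i=3: 30==30 found!

Found at 3, 4 comps


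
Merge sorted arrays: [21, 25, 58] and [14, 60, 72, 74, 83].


Take 14 from B
Take 21 from A
Take 25 from A
Take 58 from A

Merged: [14, 21, 25, 58, 60, 72, 74, 83]


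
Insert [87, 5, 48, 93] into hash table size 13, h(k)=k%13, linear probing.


Insert 87: h=9 -> slot 9
Insert 5: h=5 -> slot 5
Insert 48: h=9, 1 probes -> slot 10
Insert 93: h=2 -> slot 2

Table: [None, None, 93, None, None, 5, None, None, None, 87, 48, None, None]


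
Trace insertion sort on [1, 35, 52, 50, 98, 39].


Initial: [1, 35, 52, 50, 98, 39]
Insert 35: [1, 35, 52, 50, 98, 39]
Insert 52: [1, 35, 52, 50, 98, 39]
Insert 50: [1, 35, 50, 52, 98, 39]
Insert 98: [1, 35, 50, 52, 98, 39]
Insert 39: [1, 35, 39, 50, 52, 98]

Sorted: [1, 35, 39, 50, 52, 98]


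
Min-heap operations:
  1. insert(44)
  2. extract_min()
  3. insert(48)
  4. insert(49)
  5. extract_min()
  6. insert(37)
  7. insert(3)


insert(44) -> [44]
extract_min()->44, []
insert(48) -> [48]
insert(49) -> [48, 49]
extract_min()->48, [49]
insert(37) -> [37, 49]
insert(3) -> [3, 49, 37]

Final heap: [3, 49, 37]


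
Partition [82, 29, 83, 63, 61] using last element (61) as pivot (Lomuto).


Pivot: 61
  29 <= 61: swap -> [29, 82, 83, 63, 61]
Place pivot at 1: [29, 61, 83, 63, 82]

Partitioned: [29, 61, 83, 63, 82]


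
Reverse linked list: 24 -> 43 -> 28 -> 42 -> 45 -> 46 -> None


Step 1: curr=24, set curr.next=prev(None) | reversed so far: 24
Step 2: curr=43, set curr.next=prev(24) | reversed so far: 43 -> 24
Step 3: curr=28, set curr.next=prev(43) | reversed so far: 28 -> 43 -> 24
Step 4: curr=42, set curr.next=prev(28) | reversed so far: 42 -> 28 -> 43 -> 24
Step 5: curr=45, set curr.next=prev(42) | reversed so far: 45 -> 42 -> 28 -> 43 -> 24
Step 6: curr=46, set curr.next=prev(45) | reversed so far: 46 -> 45 -> 42 -> 28 -> 43 -> 24

46 -> 45 -> 42 -> 28 -> 43 -> 24 -> None


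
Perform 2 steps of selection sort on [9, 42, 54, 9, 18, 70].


Initial: [9, 42, 54, 9, 18, 70]
Step 1: min=9 at 0
  Swap: [9, 42, 54, 9, 18, 70]
Step 2: min=9 at 3
  Swap: [9, 9, 54, 42, 18, 70]

After 2 steps: [9, 9, 54, 42, 18, 70]


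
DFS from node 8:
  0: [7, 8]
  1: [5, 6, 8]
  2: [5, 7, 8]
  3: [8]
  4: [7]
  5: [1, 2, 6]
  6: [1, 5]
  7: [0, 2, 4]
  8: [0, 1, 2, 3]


Visit 8, push [3, 2, 1, 0]
Visit 0, push [7]
Visit 7, push [4, 2]
Visit 2, push [5]
Visit 5, push [6, 1]
Visit 1, push [6]
Visit 6, push []
Visit 4, push []
Visit 3, push []

DFS order: [8, 0, 7, 2, 5, 1, 6, 4, 3]


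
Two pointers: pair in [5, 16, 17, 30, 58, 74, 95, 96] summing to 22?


lo=0(5)+hi=7(96)=101
lo=0(5)+hi=6(95)=100
lo=0(5)+hi=5(74)=79
lo=0(5)+hi=4(58)=63
lo=0(5)+hi=3(30)=35
lo=0(5)+hi=2(17)=22

Yes: 5+17=22


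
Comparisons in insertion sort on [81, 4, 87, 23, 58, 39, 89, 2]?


Algorithm: insertion sort
Input: [81, 4, 87, 23, 58, 39, 89, 2]
Sorted: [2, 4, 23, 39, 58, 81, 87, 89]

20


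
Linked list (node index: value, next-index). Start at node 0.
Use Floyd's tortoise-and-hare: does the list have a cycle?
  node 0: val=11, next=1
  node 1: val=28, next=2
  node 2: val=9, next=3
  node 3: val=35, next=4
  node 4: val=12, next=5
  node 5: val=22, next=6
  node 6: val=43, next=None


Floyd's tortoise (slow, +1) and hare (fast, +2):
  init: slow=0, fast=0
  step 1: slow=1, fast=2
  step 2: slow=2, fast=4
  step 3: slow=3, fast=6
  step 4: fast -> None, no cycle

Cycle: no


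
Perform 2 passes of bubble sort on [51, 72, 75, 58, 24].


Initial: [51, 72, 75, 58, 24]
Pass 1: [51, 72, 58, 24, 75] (2 swaps)
Pass 2: [51, 58, 24, 72, 75] (2 swaps)

After 2 passes: [51, 58, 24, 72, 75]


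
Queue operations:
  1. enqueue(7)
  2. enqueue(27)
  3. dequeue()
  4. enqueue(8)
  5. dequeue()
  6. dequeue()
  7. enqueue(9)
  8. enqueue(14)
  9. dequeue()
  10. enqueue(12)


enqueue(7) -> [7]
enqueue(27) -> [7, 27]
dequeue()->7, [27]
enqueue(8) -> [27, 8]
dequeue()->27, [8]
dequeue()->8, []
enqueue(9) -> [9]
enqueue(14) -> [9, 14]
dequeue()->9, [14]
enqueue(12) -> [14, 12]

Final queue: [14, 12]


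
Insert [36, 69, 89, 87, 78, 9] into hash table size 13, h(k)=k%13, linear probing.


Insert 36: h=10 -> slot 10
Insert 69: h=4 -> slot 4
Insert 89: h=11 -> slot 11
Insert 87: h=9 -> slot 9
Insert 78: h=0 -> slot 0
Insert 9: h=9, 3 probes -> slot 12

Table: [78, None, None, None, 69, None, None, None, None, 87, 36, 89, 9]


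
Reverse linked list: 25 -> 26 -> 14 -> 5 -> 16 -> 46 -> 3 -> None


Step 1: curr=25, set curr.next=prev(None) | reversed so far: 25
Step 2: curr=26, set curr.next=prev(25) | reversed so far: 26 -> 25
Step 3: curr=14, set curr.next=prev(26) | reversed so far: 14 -> 26 -> 25
Step 4: curr=5, set curr.next=prev(14) | reversed so far: 5 -> 14 -> 26 -> 25
Step 5: curr=16, set curr.next=prev(5) | reversed so far: 16 -> 5 -> 14 -> 26 -> 25
Step 6: curr=46, set curr.next=prev(16) | reversed so far: 46 -> 16 -> 5 -> 14 -> 26 -> 25
Step 7: curr=3, set curr.next=prev(46) | reversed so far: 3 -> 46 -> 16 -> 5 -> 14 -> 26 -> 25

3 -> 46 -> 16 -> 5 -> 14 -> 26 -> 25 -> None


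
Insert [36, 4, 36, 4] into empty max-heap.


Insert 36: [36]
Insert 4: [36, 4]
Insert 36: [36, 4, 36]
Insert 4: [36, 4, 36, 4]

Final heap: [36, 4, 36, 4]


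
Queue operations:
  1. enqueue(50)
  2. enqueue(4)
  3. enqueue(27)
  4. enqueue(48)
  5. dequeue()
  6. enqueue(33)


enqueue(50) -> [50]
enqueue(4) -> [50, 4]
enqueue(27) -> [50, 4, 27]
enqueue(48) -> [50, 4, 27, 48]
dequeue()->50, [4, 27, 48]
enqueue(33) -> [4, 27, 48, 33]

Final queue: [4, 27, 48, 33]


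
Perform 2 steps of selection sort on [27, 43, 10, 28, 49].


Initial: [27, 43, 10, 28, 49]
Step 1: min=10 at 2
  Swap: [10, 43, 27, 28, 49]
Step 2: min=27 at 2
  Swap: [10, 27, 43, 28, 49]

After 2 steps: [10, 27, 43, 28, 49]


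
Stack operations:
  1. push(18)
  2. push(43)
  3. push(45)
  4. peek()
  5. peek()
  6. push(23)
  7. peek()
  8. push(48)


push(18) -> [18]
push(43) -> [18, 43]
push(45) -> [18, 43, 45]
peek()->45
peek()->45
push(23) -> [18, 43, 45, 23]
peek()->23
push(48) -> [18, 43, 45, 23, 48]

Final stack: [18, 43, 45, 23, 48]


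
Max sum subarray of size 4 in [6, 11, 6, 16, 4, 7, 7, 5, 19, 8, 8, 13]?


[0:4]: 39
[1:5]: 37
[2:6]: 33
[3:7]: 34
[4:8]: 23
[5:9]: 38
[6:10]: 39
[7:11]: 40
[8:12]: 48

Max: 48 at [8:12]


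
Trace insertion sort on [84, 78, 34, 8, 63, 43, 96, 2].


Initial: [84, 78, 34, 8, 63, 43, 96, 2]
Insert 78: [78, 84, 34, 8, 63, 43, 96, 2]
Insert 34: [34, 78, 84, 8, 63, 43, 96, 2]
Insert 8: [8, 34, 78, 84, 63, 43, 96, 2]
Insert 63: [8, 34, 63, 78, 84, 43, 96, 2]
Insert 43: [8, 34, 43, 63, 78, 84, 96, 2]
Insert 96: [8, 34, 43, 63, 78, 84, 96, 2]
Insert 2: [2, 8, 34, 43, 63, 78, 84, 96]

Sorted: [2, 8, 34, 43, 63, 78, 84, 96]


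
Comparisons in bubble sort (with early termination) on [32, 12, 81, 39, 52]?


Algorithm: bubble sort (with early termination)
Input: [32, 12, 81, 39, 52]
Sorted: [12, 32, 39, 52, 81]

7


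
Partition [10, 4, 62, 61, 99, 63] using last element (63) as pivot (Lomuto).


Pivot: 63
  10 <= 63: advance i (no swap)
  4 <= 63: advance i (no swap)
  62 <= 63: advance i (no swap)
  61 <= 63: advance i (no swap)
Place pivot at 4: [10, 4, 62, 61, 63, 99]

Partitioned: [10, 4, 62, 61, 63, 99]


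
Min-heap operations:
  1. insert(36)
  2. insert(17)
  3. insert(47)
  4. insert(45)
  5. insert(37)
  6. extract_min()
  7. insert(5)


insert(36) -> [36]
insert(17) -> [17, 36]
insert(47) -> [17, 36, 47]
insert(45) -> [17, 36, 47, 45]
insert(37) -> [17, 36, 47, 45, 37]
extract_min()->17, [36, 37, 47, 45]
insert(5) -> [5, 36, 47, 45, 37]

Final heap: [5, 36, 47, 45, 37]


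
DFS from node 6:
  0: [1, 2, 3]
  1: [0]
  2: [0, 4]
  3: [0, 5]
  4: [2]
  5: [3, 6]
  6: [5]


Visit 6, push [5]
Visit 5, push [3]
Visit 3, push [0]
Visit 0, push [2, 1]
Visit 1, push []
Visit 2, push [4]
Visit 4, push []

DFS order: [6, 5, 3, 0, 1, 2, 4]


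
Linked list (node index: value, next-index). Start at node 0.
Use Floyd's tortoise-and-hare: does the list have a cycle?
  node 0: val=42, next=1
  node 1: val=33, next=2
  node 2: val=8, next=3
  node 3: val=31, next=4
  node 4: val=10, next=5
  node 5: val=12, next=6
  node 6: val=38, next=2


Floyd's tortoise (slow, +1) and hare (fast, +2):
  init: slow=0, fast=0
  step 1: slow=1, fast=2
  step 2: slow=2, fast=4
  step 3: slow=3, fast=6
  step 4: slow=4, fast=3
  step 5: slow=5, fast=5
  slow == fast at node 5: cycle detected

Cycle: yes


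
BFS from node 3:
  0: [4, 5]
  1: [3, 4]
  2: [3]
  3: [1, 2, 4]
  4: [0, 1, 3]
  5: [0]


Visit 3, enqueue [1, 2, 4]
Visit 1, enqueue []
Visit 2, enqueue []
Visit 4, enqueue [0]
Visit 0, enqueue [5]
Visit 5, enqueue []

BFS order: [3, 1, 2, 4, 0, 5]


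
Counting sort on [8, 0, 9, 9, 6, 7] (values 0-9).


Input: [8, 0, 9, 9, 6, 7]
Counts: [1, 0, 0, 0, 0, 0, 1, 1, 1, 2]

Sorted: [0, 6, 7, 8, 9, 9]


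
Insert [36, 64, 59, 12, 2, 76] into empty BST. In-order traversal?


Insert 36: root
Insert 64: R from 36
Insert 59: R from 36 -> L from 64
Insert 12: L from 36
Insert 2: L from 36 -> L from 12
Insert 76: R from 36 -> R from 64

In-order: [2, 12, 36, 59, 64, 76]


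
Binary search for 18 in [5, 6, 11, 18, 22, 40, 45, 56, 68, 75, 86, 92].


Step 1: lo=0, hi=11, mid=5, val=40
Step 2: lo=0, hi=4, mid=2, val=11
Step 3: lo=3, hi=4, mid=3, val=18

Found at index 3


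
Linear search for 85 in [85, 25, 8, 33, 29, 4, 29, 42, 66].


i=0: 85==85 found!

Found at 0, 1 comps


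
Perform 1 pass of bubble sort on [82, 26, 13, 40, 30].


Initial: [82, 26, 13, 40, 30]
Pass 1: [26, 13, 40, 30, 82] (4 swaps)

After 1 pass: [26, 13, 40, 30, 82]


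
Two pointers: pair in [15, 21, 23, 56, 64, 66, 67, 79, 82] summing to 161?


lo=0(15)+hi=8(82)=97
lo=1(21)+hi=8(82)=103
lo=2(23)+hi=8(82)=105
lo=3(56)+hi=8(82)=138
lo=4(64)+hi=8(82)=146
lo=5(66)+hi=8(82)=148
lo=6(67)+hi=8(82)=149
lo=7(79)+hi=8(82)=161

Yes: 79+82=161


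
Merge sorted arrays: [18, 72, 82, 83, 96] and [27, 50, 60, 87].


Take 18 from A
Take 27 from B
Take 50 from B
Take 60 from B
Take 72 from A
Take 82 from A
Take 83 from A
Take 87 from B

Merged: [18, 27, 50, 60, 72, 82, 83, 87, 96]


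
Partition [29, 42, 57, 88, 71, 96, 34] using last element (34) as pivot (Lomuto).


Pivot: 34
  29 <= 34: advance i (no swap)
Place pivot at 1: [29, 34, 57, 88, 71, 96, 42]

Partitioned: [29, 34, 57, 88, 71, 96, 42]


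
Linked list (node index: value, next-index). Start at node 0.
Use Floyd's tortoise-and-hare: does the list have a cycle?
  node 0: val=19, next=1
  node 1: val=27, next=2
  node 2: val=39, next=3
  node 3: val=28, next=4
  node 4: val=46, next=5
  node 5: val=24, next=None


Floyd's tortoise (slow, +1) and hare (fast, +2):
  init: slow=0, fast=0
  step 1: slow=1, fast=2
  step 2: slow=2, fast=4
  step 3: fast 4->5->None, no cycle

Cycle: no


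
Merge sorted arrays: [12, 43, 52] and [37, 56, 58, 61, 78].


Take 12 from A
Take 37 from B
Take 43 from A
Take 52 from A

Merged: [12, 37, 43, 52, 56, 58, 61, 78]


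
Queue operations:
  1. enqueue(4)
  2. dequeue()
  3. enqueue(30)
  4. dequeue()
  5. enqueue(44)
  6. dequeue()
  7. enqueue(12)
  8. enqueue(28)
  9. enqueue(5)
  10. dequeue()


enqueue(4) -> [4]
dequeue()->4, []
enqueue(30) -> [30]
dequeue()->30, []
enqueue(44) -> [44]
dequeue()->44, []
enqueue(12) -> [12]
enqueue(28) -> [12, 28]
enqueue(5) -> [12, 28, 5]
dequeue()->12, [28, 5]

Final queue: [28, 5]


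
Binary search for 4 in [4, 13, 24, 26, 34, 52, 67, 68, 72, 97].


Step 1: lo=0, hi=9, mid=4, val=34
Step 2: lo=0, hi=3, mid=1, val=13
Step 3: lo=0, hi=0, mid=0, val=4

Found at index 0


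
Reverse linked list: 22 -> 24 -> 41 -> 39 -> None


Step 1: curr=22, set curr.next=prev(None) | reversed so far: 22
Step 2: curr=24, set curr.next=prev(22) | reversed so far: 24 -> 22
Step 3: curr=41, set curr.next=prev(24) | reversed so far: 41 -> 24 -> 22
Step 4: curr=39, set curr.next=prev(41) | reversed so far: 39 -> 41 -> 24 -> 22

39 -> 41 -> 24 -> 22 -> None


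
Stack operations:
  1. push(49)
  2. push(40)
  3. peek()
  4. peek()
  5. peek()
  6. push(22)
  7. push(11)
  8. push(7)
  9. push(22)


push(49) -> [49]
push(40) -> [49, 40]
peek()->40
peek()->40
peek()->40
push(22) -> [49, 40, 22]
push(11) -> [49, 40, 22, 11]
push(7) -> [49, 40, 22, 11, 7]
push(22) -> [49, 40, 22, 11, 7, 22]

Final stack: [49, 40, 22, 11, 7, 22]


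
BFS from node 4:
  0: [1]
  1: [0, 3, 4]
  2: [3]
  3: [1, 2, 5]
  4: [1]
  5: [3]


Visit 4, enqueue [1]
Visit 1, enqueue [0, 3]
Visit 0, enqueue []
Visit 3, enqueue [2, 5]
Visit 2, enqueue []
Visit 5, enqueue []

BFS order: [4, 1, 0, 3, 2, 5]


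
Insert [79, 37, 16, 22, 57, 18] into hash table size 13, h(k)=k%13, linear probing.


Insert 79: h=1 -> slot 1
Insert 37: h=11 -> slot 11
Insert 16: h=3 -> slot 3
Insert 22: h=9 -> slot 9
Insert 57: h=5 -> slot 5
Insert 18: h=5, 1 probes -> slot 6

Table: [None, 79, None, 16, None, 57, 18, None, None, 22, None, 37, None]


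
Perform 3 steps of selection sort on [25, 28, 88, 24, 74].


Initial: [25, 28, 88, 24, 74]
Step 1: min=24 at 3
  Swap: [24, 28, 88, 25, 74]
Step 2: min=25 at 3
  Swap: [24, 25, 88, 28, 74]
Step 3: min=28 at 3
  Swap: [24, 25, 28, 88, 74]

After 3 steps: [24, 25, 28, 88, 74]


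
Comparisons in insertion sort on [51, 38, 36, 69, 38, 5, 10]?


Algorithm: insertion sort
Input: [51, 38, 36, 69, 38, 5, 10]
Sorted: [5, 10, 36, 38, 38, 51, 69]

18


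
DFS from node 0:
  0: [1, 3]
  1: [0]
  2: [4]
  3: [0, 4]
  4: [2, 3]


Visit 0, push [3, 1]
Visit 1, push []
Visit 3, push [4]
Visit 4, push [2]
Visit 2, push []

DFS order: [0, 1, 3, 4, 2]


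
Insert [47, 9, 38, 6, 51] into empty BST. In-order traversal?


Insert 47: root
Insert 9: L from 47
Insert 38: L from 47 -> R from 9
Insert 6: L from 47 -> L from 9
Insert 51: R from 47

In-order: [6, 9, 38, 47, 51]


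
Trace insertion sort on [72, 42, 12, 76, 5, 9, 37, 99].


Initial: [72, 42, 12, 76, 5, 9, 37, 99]
Insert 42: [42, 72, 12, 76, 5, 9, 37, 99]
Insert 12: [12, 42, 72, 76, 5, 9, 37, 99]
Insert 76: [12, 42, 72, 76, 5, 9, 37, 99]
Insert 5: [5, 12, 42, 72, 76, 9, 37, 99]
Insert 9: [5, 9, 12, 42, 72, 76, 37, 99]
Insert 37: [5, 9, 12, 37, 42, 72, 76, 99]
Insert 99: [5, 9, 12, 37, 42, 72, 76, 99]

Sorted: [5, 9, 12, 37, 42, 72, 76, 99]


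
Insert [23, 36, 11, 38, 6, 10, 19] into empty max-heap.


Insert 23: [23]
Insert 36: [36, 23]
Insert 11: [36, 23, 11]
Insert 38: [38, 36, 11, 23]
Insert 6: [38, 36, 11, 23, 6]
Insert 10: [38, 36, 11, 23, 6, 10]
Insert 19: [38, 36, 19, 23, 6, 10, 11]

Final heap: [38, 36, 19, 23, 6, 10, 11]


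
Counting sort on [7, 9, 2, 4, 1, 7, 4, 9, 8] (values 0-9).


Input: [7, 9, 2, 4, 1, 7, 4, 9, 8]
Counts: [0, 1, 1, 0, 2, 0, 0, 2, 1, 2]

Sorted: [1, 2, 4, 4, 7, 7, 8, 9, 9]


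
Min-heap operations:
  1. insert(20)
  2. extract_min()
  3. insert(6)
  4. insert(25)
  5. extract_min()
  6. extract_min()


insert(20) -> [20]
extract_min()->20, []
insert(6) -> [6]
insert(25) -> [6, 25]
extract_min()->6, [25]
extract_min()->25, []

Final heap: []


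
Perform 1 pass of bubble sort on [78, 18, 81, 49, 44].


Initial: [78, 18, 81, 49, 44]
Pass 1: [18, 78, 49, 44, 81] (3 swaps)

After 1 pass: [18, 78, 49, 44, 81]


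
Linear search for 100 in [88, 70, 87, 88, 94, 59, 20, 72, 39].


i=0: 88!=100
i=1: 70!=100
i=2: 87!=100
i=3: 88!=100
i=4: 94!=100
i=5: 59!=100
i=6: 20!=100
i=7: 72!=100
i=8: 39!=100

Not found, 9 comps


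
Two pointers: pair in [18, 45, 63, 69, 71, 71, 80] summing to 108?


lo=0(18)+hi=6(80)=98
lo=1(45)+hi=6(80)=125
lo=1(45)+hi=5(71)=116
lo=1(45)+hi=4(71)=116
lo=1(45)+hi=3(69)=114
lo=1(45)+hi=2(63)=108

Yes: 45+63=108


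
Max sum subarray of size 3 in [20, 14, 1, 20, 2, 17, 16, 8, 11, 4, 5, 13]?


[0:3]: 35
[1:4]: 35
[2:5]: 23
[3:6]: 39
[4:7]: 35
[5:8]: 41
[6:9]: 35
[7:10]: 23
[8:11]: 20
[9:12]: 22

Max: 41 at [5:8]


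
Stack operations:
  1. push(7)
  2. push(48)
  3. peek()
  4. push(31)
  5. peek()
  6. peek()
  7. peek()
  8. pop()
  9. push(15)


push(7) -> [7]
push(48) -> [7, 48]
peek()->48
push(31) -> [7, 48, 31]
peek()->31
peek()->31
peek()->31
pop()->31, [7, 48]
push(15) -> [7, 48, 15]

Final stack: [7, 48, 15]


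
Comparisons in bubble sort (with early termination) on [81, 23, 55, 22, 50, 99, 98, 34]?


Algorithm: bubble sort (with early termination)
Input: [81, 23, 55, 22, 50, 99, 98, 34]
Sorted: [22, 23, 34, 50, 55, 81, 98, 99]

27


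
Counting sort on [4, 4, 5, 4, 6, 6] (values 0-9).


Input: [4, 4, 5, 4, 6, 6]
Counts: [0, 0, 0, 0, 3, 1, 2, 0, 0, 0]

Sorted: [4, 4, 4, 5, 6, 6]


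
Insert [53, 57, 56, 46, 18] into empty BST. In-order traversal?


Insert 53: root
Insert 57: R from 53
Insert 56: R from 53 -> L from 57
Insert 46: L from 53
Insert 18: L from 53 -> L from 46

In-order: [18, 46, 53, 56, 57]


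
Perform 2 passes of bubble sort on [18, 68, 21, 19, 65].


Initial: [18, 68, 21, 19, 65]
Pass 1: [18, 21, 19, 65, 68] (3 swaps)
Pass 2: [18, 19, 21, 65, 68] (1 swaps)

After 2 passes: [18, 19, 21, 65, 68]


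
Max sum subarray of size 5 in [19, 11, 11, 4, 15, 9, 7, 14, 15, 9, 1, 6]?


[0:5]: 60
[1:6]: 50
[2:7]: 46
[3:8]: 49
[4:9]: 60
[5:10]: 54
[6:11]: 46
[7:12]: 45

Max: 60 at [0:5]


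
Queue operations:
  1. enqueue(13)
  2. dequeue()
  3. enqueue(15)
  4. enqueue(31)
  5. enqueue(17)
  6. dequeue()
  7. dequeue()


enqueue(13) -> [13]
dequeue()->13, []
enqueue(15) -> [15]
enqueue(31) -> [15, 31]
enqueue(17) -> [15, 31, 17]
dequeue()->15, [31, 17]
dequeue()->31, [17]

Final queue: [17]


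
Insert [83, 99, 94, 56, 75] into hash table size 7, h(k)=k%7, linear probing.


Insert 83: h=6 -> slot 6
Insert 99: h=1 -> slot 1
Insert 94: h=3 -> slot 3
Insert 56: h=0 -> slot 0
Insert 75: h=5 -> slot 5

Table: [56, 99, None, 94, None, 75, 83]


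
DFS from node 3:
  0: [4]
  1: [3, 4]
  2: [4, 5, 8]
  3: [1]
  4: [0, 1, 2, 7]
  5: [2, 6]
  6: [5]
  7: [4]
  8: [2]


Visit 3, push [1]
Visit 1, push [4]
Visit 4, push [7, 2, 0]
Visit 0, push []
Visit 2, push [8, 5]
Visit 5, push [6]
Visit 6, push []
Visit 8, push []
Visit 7, push []

DFS order: [3, 1, 4, 0, 2, 5, 6, 8, 7]


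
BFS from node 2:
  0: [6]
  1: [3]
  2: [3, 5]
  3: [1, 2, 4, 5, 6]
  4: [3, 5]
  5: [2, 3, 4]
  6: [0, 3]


Visit 2, enqueue [3, 5]
Visit 3, enqueue [1, 4, 6]
Visit 5, enqueue []
Visit 1, enqueue []
Visit 4, enqueue []
Visit 6, enqueue [0]
Visit 0, enqueue []

BFS order: [2, 3, 5, 1, 4, 6, 0]


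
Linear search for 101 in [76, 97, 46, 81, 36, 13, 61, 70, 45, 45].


i=0: 76!=101
i=1: 97!=101
i=2: 46!=101
i=3: 81!=101
i=4: 36!=101
i=5: 13!=101
i=6: 61!=101
i=7: 70!=101
i=8: 45!=101
i=9: 45!=101

Not found, 10 comps


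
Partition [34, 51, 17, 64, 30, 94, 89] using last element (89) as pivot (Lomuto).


Pivot: 89
  34 <= 89: advance i (no swap)
  51 <= 89: advance i (no swap)
  17 <= 89: advance i (no swap)
  64 <= 89: advance i (no swap)
  30 <= 89: advance i (no swap)
Place pivot at 5: [34, 51, 17, 64, 30, 89, 94]

Partitioned: [34, 51, 17, 64, 30, 89, 94]


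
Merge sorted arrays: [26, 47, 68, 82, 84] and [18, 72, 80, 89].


Take 18 from B
Take 26 from A
Take 47 from A
Take 68 from A
Take 72 from B
Take 80 from B
Take 82 from A
Take 84 from A

Merged: [18, 26, 47, 68, 72, 80, 82, 84, 89]


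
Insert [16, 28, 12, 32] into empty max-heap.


Insert 16: [16]
Insert 28: [28, 16]
Insert 12: [28, 16, 12]
Insert 32: [32, 28, 12, 16]

Final heap: [32, 28, 12, 16]


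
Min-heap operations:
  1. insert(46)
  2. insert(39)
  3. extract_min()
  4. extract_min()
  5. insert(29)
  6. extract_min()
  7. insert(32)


insert(46) -> [46]
insert(39) -> [39, 46]
extract_min()->39, [46]
extract_min()->46, []
insert(29) -> [29]
extract_min()->29, []
insert(32) -> [32]

Final heap: [32]


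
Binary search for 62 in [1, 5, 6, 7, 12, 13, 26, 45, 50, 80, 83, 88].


Step 1: lo=0, hi=11, mid=5, val=13
Step 2: lo=6, hi=11, mid=8, val=50
Step 3: lo=9, hi=11, mid=10, val=83
Step 4: lo=9, hi=9, mid=9, val=80

Not found


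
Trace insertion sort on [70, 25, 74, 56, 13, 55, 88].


Initial: [70, 25, 74, 56, 13, 55, 88]
Insert 25: [25, 70, 74, 56, 13, 55, 88]
Insert 74: [25, 70, 74, 56, 13, 55, 88]
Insert 56: [25, 56, 70, 74, 13, 55, 88]
Insert 13: [13, 25, 56, 70, 74, 55, 88]
Insert 55: [13, 25, 55, 56, 70, 74, 88]
Insert 88: [13, 25, 55, 56, 70, 74, 88]

Sorted: [13, 25, 55, 56, 70, 74, 88]


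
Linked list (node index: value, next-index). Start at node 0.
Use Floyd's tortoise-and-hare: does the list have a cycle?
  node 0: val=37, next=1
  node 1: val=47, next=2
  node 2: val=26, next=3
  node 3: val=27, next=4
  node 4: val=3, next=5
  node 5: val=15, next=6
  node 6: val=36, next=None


Floyd's tortoise (slow, +1) and hare (fast, +2):
  init: slow=0, fast=0
  step 1: slow=1, fast=2
  step 2: slow=2, fast=4
  step 3: slow=3, fast=6
  step 4: fast -> None, no cycle

Cycle: no


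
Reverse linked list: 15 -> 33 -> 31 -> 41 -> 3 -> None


Step 1: curr=15, set curr.next=prev(None) | reversed so far: 15
Step 2: curr=33, set curr.next=prev(15) | reversed so far: 33 -> 15
Step 3: curr=31, set curr.next=prev(33) | reversed so far: 31 -> 33 -> 15
Step 4: curr=41, set curr.next=prev(31) | reversed so far: 41 -> 31 -> 33 -> 15
Step 5: curr=3, set curr.next=prev(41) | reversed so far: 3 -> 41 -> 31 -> 33 -> 15

3 -> 41 -> 31 -> 33 -> 15 -> None


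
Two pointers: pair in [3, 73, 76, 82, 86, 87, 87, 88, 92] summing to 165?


lo=0(3)+hi=8(92)=95
lo=1(73)+hi=8(92)=165

Yes: 73+92=165


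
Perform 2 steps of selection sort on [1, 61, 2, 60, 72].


Initial: [1, 61, 2, 60, 72]
Step 1: min=1 at 0
  Swap: [1, 61, 2, 60, 72]
Step 2: min=2 at 2
  Swap: [1, 2, 61, 60, 72]

After 2 steps: [1, 2, 61, 60, 72]


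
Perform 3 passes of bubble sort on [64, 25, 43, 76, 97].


Initial: [64, 25, 43, 76, 97]
Pass 1: [25, 43, 64, 76, 97] (2 swaps)
Pass 2: [25, 43, 64, 76, 97] (0 swaps)
Pass 3: [25, 43, 64, 76, 97] (0 swaps)

After 3 passes: [25, 43, 64, 76, 97]


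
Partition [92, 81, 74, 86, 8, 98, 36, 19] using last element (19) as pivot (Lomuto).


Pivot: 19
  8 <= 19: swap -> [8, 81, 74, 86, 92, 98, 36, 19]
Place pivot at 1: [8, 19, 74, 86, 92, 98, 36, 81]

Partitioned: [8, 19, 74, 86, 92, 98, 36, 81]


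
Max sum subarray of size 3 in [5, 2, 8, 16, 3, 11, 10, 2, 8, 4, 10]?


[0:3]: 15
[1:4]: 26
[2:5]: 27
[3:6]: 30
[4:7]: 24
[5:8]: 23
[6:9]: 20
[7:10]: 14
[8:11]: 22

Max: 30 at [3:6]


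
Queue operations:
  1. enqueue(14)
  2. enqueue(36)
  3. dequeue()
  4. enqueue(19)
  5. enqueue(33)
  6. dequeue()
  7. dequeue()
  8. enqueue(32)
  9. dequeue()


enqueue(14) -> [14]
enqueue(36) -> [14, 36]
dequeue()->14, [36]
enqueue(19) -> [36, 19]
enqueue(33) -> [36, 19, 33]
dequeue()->36, [19, 33]
dequeue()->19, [33]
enqueue(32) -> [33, 32]
dequeue()->33, [32]

Final queue: [32]


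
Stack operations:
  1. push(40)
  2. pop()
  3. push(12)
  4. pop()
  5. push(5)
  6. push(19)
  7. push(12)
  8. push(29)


push(40) -> [40]
pop()->40, []
push(12) -> [12]
pop()->12, []
push(5) -> [5]
push(19) -> [5, 19]
push(12) -> [5, 19, 12]
push(29) -> [5, 19, 12, 29]

Final stack: [5, 19, 12, 29]


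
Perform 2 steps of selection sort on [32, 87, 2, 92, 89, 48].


Initial: [32, 87, 2, 92, 89, 48]
Step 1: min=2 at 2
  Swap: [2, 87, 32, 92, 89, 48]
Step 2: min=32 at 2
  Swap: [2, 32, 87, 92, 89, 48]

After 2 steps: [2, 32, 87, 92, 89, 48]


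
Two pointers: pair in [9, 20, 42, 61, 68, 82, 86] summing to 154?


lo=0(9)+hi=6(86)=95
lo=1(20)+hi=6(86)=106
lo=2(42)+hi=6(86)=128
lo=3(61)+hi=6(86)=147
lo=4(68)+hi=6(86)=154

Yes: 68+86=154


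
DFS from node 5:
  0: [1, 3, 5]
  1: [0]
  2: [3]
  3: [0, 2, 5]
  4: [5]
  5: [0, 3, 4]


Visit 5, push [4, 3, 0]
Visit 0, push [3, 1]
Visit 1, push []
Visit 3, push [2]
Visit 2, push []
Visit 4, push []

DFS order: [5, 0, 1, 3, 2, 4]


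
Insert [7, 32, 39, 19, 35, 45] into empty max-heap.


Insert 7: [7]
Insert 32: [32, 7]
Insert 39: [39, 7, 32]
Insert 19: [39, 19, 32, 7]
Insert 35: [39, 35, 32, 7, 19]
Insert 45: [45, 35, 39, 7, 19, 32]

Final heap: [45, 35, 39, 7, 19, 32]


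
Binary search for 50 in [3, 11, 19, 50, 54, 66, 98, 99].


Step 1: lo=0, hi=7, mid=3, val=50

Found at index 3


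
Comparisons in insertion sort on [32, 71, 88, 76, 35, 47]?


Algorithm: insertion sort
Input: [32, 71, 88, 76, 35, 47]
Sorted: [32, 35, 47, 71, 76, 88]

12


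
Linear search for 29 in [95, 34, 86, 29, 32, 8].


i=0: 95!=29
i=1: 34!=29
i=2: 86!=29
i=3: 29==29 found!

Found at 3, 4 comps


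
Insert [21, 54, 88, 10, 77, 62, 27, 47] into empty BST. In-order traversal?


Insert 21: root
Insert 54: R from 21
Insert 88: R from 21 -> R from 54
Insert 10: L from 21
Insert 77: R from 21 -> R from 54 -> L from 88
Insert 62: R from 21 -> R from 54 -> L from 88 -> L from 77
Insert 27: R from 21 -> L from 54
Insert 47: R from 21 -> L from 54 -> R from 27

In-order: [10, 21, 27, 47, 54, 62, 77, 88]


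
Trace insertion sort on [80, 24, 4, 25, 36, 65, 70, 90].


Initial: [80, 24, 4, 25, 36, 65, 70, 90]
Insert 24: [24, 80, 4, 25, 36, 65, 70, 90]
Insert 4: [4, 24, 80, 25, 36, 65, 70, 90]
Insert 25: [4, 24, 25, 80, 36, 65, 70, 90]
Insert 36: [4, 24, 25, 36, 80, 65, 70, 90]
Insert 65: [4, 24, 25, 36, 65, 80, 70, 90]
Insert 70: [4, 24, 25, 36, 65, 70, 80, 90]
Insert 90: [4, 24, 25, 36, 65, 70, 80, 90]

Sorted: [4, 24, 25, 36, 65, 70, 80, 90]


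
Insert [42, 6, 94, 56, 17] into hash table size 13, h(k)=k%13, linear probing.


Insert 42: h=3 -> slot 3
Insert 6: h=6 -> slot 6
Insert 94: h=3, 1 probes -> slot 4
Insert 56: h=4, 1 probes -> slot 5
Insert 17: h=4, 3 probes -> slot 7

Table: [None, None, None, 42, 94, 56, 6, 17, None, None, None, None, None]


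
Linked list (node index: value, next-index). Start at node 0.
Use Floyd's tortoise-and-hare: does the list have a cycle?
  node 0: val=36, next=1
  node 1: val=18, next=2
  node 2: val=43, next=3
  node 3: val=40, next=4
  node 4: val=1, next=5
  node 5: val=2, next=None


Floyd's tortoise (slow, +1) and hare (fast, +2):
  init: slow=0, fast=0
  step 1: slow=1, fast=2
  step 2: slow=2, fast=4
  step 3: fast 4->5->None, no cycle

Cycle: no


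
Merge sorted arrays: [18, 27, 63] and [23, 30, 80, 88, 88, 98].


Take 18 from A
Take 23 from B
Take 27 from A
Take 30 from B
Take 63 from A

Merged: [18, 23, 27, 30, 63, 80, 88, 88, 98]


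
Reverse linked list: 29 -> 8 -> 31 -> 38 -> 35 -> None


Step 1: curr=29, set curr.next=prev(None) | reversed so far: 29
Step 2: curr=8, set curr.next=prev(29) | reversed so far: 8 -> 29
Step 3: curr=31, set curr.next=prev(8) | reversed so far: 31 -> 8 -> 29
Step 4: curr=38, set curr.next=prev(31) | reversed so far: 38 -> 31 -> 8 -> 29
Step 5: curr=35, set curr.next=prev(38) | reversed so far: 35 -> 38 -> 31 -> 8 -> 29

35 -> 38 -> 31 -> 8 -> 29 -> None


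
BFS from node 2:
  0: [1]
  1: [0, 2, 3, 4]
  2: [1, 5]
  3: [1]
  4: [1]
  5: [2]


Visit 2, enqueue [1, 5]
Visit 1, enqueue [0, 3, 4]
Visit 5, enqueue []
Visit 0, enqueue []
Visit 3, enqueue []
Visit 4, enqueue []

BFS order: [2, 1, 5, 0, 3, 4]


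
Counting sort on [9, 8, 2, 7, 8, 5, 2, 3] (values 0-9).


Input: [9, 8, 2, 7, 8, 5, 2, 3]
Counts: [0, 0, 2, 1, 0, 1, 0, 1, 2, 1]

Sorted: [2, 2, 3, 5, 7, 8, 8, 9]


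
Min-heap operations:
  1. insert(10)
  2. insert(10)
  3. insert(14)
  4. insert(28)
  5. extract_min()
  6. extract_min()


insert(10) -> [10]
insert(10) -> [10, 10]
insert(14) -> [10, 10, 14]
insert(28) -> [10, 10, 14, 28]
extract_min()->10, [10, 28, 14]
extract_min()->10, [14, 28]

Final heap: [14, 28]


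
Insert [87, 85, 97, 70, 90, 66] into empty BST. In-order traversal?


Insert 87: root
Insert 85: L from 87
Insert 97: R from 87
Insert 70: L from 87 -> L from 85
Insert 90: R from 87 -> L from 97
Insert 66: L from 87 -> L from 85 -> L from 70

In-order: [66, 70, 85, 87, 90, 97]


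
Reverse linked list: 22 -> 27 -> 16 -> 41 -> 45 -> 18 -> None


Step 1: curr=22, set curr.next=prev(None) | reversed so far: 22
Step 2: curr=27, set curr.next=prev(22) | reversed so far: 27 -> 22
Step 3: curr=16, set curr.next=prev(27) | reversed so far: 16 -> 27 -> 22
Step 4: curr=41, set curr.next=prev(16) | reversed so far: 41 -> 16 -> 27 -> 22
Step 5: curr=45, set curr.next=prev(41) | reversed so far: 45 -> 41 -> 16 -> 27 -> 22
Step 6: curr=18, set curr.next=prev(45) | reversed so far: 18 -> 45 -> 41 -> 16 -> 27 -> 22

18 -> 45 -> 41 -> 16 -> 27 -> 22 -> None


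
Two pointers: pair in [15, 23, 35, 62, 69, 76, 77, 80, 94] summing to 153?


lo=0(15)+hi=8(94)=109
lo=1(23)+hi=8(94)=117
lo=2(35)+hi=8(94)=129
lo=3(62)+hi=8(94)=156
lo=3(62)+hi=7(80)=142
lo=4(69)+hi=7(80)=149
lo=5(76)+hi=7(80)=156
lo=5(76)+hi=6(77)=153

Yes: 76+77=153


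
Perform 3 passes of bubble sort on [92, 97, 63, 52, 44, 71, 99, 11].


Initial: [92, 97, 63, 52, 44, 71, 99, 11]
Pass 1: [92, 63, 52, 44, 71, 97, 11, 99] (5 swaps)
Pass 2: [63, 52, 44, 71, 92, 11, 97, 99] (5 swaps)
Pass 3: [52, 44, 63, 71, 11, 92, 97, 99] (3 swaps)

After 3 passes: [52, 44, 63, 71, 11, 92, 97, 99]


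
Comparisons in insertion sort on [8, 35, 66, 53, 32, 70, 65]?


Algorithm: insertion sort
Input: [8, 35, 66, 53, 32, 70, 65]
Sorted: [8, 32, 35, 53, 65, 66, 70]

12


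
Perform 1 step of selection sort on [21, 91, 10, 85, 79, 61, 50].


Initial: [21, 91, 10, 85, 79, 61, 50]
Step 1: min=10 at 2
  Swap: [10, 91, 21, 85, 79, 61, 50]

After 1 step: [10, 91, 21, 85, 79, 61, 50]


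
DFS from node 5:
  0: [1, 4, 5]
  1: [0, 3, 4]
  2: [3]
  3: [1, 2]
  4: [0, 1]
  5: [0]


Visit 5, push [0]
Visit 0, push [4, 1]
Visit 1, push [4, 3]
Visit 3, push [2]
Visit 2, push []
Visit 4, push []

DFS order: [5, 0, 1, 3, 2, 4]


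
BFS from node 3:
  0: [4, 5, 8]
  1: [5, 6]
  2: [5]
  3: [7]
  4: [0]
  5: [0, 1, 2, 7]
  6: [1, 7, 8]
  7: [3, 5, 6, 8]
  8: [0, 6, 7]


Visit 3, enqueue [7]
Visit 7, enqueue [5, 6, 8]
Visit 5, enqueue [0, 1, 2]
Visit 6, enqueue []
Visit 8, enqueue []
Visit 0, enqueue [4]
Visit 1, enqueue []
Visit 2, enqueue []
Visit 4, enqueue []

BFS order: [3, 7, 5, 6, 8, 0, 1, 2, 4]


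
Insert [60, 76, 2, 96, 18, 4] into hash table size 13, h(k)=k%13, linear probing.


Insert 60: h=8 -> slot 8
Insert 76: h=11 -> slot 11
Insert 2: h=2 -> slot 2
Insert 96: h=5 -> slot 5
Insert 18: h=5, 1 probes -> slot 6
Insert 4: h=4 -> slot 4

Table: [None, None, 2, None, 4, 96, 18, None, 60, None, None, 76, None]


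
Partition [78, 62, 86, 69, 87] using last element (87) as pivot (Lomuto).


Pivot: 87
  78 <= 87: advance i (no swap)
  62 <= 87: advance i (no swap)
  86 <= 87: advance i (no swap)
  69 <= 87: advance i (no swap)
Place pivot at 4: [78, 62, 86, 69, 87]

Partitioned: [78, 62, 86, 69, 87]


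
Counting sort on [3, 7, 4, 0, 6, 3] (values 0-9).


Input: [3, 7, 4, 0, 6, 3]
Counts: [1, 0, 0, 2, 1, 0, 1, 1, 0, 0]

Sorted: [0, 3, 3, 4, 6, 7]


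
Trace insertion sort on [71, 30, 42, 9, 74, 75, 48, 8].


Initial: [71, 30, 42, 9, 74, 75, 48, 8]
Insert 30: [30, 71, 42, 9, 74, 75, 48, 8]
Insert 42: [30, 42, 71, 9, 74, 75, 48, 8]
Insert 9: [9, 30, 42, 71, 74, 75, 48, 8]
Insert 74: [9, 30, 42, 71, 74, 75, 48, 8]
Insert 75: [9, 30, 42, 71, 74, 75, 48, 8]
Insert 48: [9, 30, 42, 48, 71, 74, 75, 8]
Insert 8: [8, 9, 30, 42, 48, 71, 74, 75]

Sorted: [8, 9, 30, 42, 48, 71, 74, 75]


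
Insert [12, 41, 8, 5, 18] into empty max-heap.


Insert 12: [12]
Insert 41: [41, 12]
Insert 8: [41, 12, 8]
Insert 5: [41, 12, 8, 5]
Insert 18: [41, 18, 8, 5, 12]

Final heap: [41, 18, 8, 5, 12]


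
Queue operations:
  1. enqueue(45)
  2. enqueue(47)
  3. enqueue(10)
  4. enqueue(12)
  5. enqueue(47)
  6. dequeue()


enqueue(45) -> [45]
enqueue(47) -> [45, 47]
enqueue(10) -> [45, 47, 10]
enqueue(12) -> [45, 47, 10, 12]
enqueue(47) -> [45, 47, 10, 12, 47]
dequeue()->45, [47, 10, 12, 47]

Final queue: [47, 10, 12, 47]


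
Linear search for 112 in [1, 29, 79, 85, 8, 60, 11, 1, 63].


i=0: 1!=112
i=1: 29!=112
i=2: 79!=112
i=3: 85!=112
i=4: 8!=112
i=5: 60!=112
i=6: 11!=112
i=7: 1!=112
i=8: 63!=112

Not found, 9 comps


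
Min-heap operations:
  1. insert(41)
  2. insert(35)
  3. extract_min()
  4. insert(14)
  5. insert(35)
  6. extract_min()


insert(41) -> [41]
insert(35) -> [35, 41]
extract_min()->35, [41]
insert(14) -> [14, 41]
insert(35) -> [14, 41, 35]
extract_min()->14, [35, 41]

Final heap: [35, 41]


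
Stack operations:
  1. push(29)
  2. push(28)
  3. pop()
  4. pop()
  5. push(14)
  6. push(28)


push(29) -> [29]
push(28) -> [29, 28]
pop()->28, [29]
pop()->29, []
push(14) -> [14]
push(28) -> [14, 28]

Final stack: [14, 28]


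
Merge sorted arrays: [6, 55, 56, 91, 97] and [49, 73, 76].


Take 6 from A
Take 49 from B
Take 55 from A
Take 56 from A
Take 73 from B
Take 76 from B

Merged: [6, 49, 55, 56, 73, 76, 91, 97]


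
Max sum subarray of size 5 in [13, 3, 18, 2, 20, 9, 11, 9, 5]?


[0:5]: 56
[1:6]: 52
[2:7]: 60
[3:8]: 51
[4:9]: 54

Max: 60 at [2:7]


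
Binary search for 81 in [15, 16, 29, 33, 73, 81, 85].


Step 1: lo=0, hi=6, mid=3, val=33
Step 2: lo=4, hi=6, mid=5, val=81

Found at index 5


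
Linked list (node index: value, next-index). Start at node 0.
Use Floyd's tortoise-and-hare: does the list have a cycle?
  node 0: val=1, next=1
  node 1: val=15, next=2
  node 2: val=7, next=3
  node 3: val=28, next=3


Floyd's tortoise (slow, +1) and hare (fast, +2):
  init: slow=0, fast=0
  step 1: slow=1, fast=2
  step 2: slow=2, fast=3
  step 3: slow=3, fast=3
  slow == fast at node 3: cycle detected

Cycle: yes


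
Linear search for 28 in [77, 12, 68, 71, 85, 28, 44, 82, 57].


i=0: 77!=28
i=1: 12!=28
i=2: 68!=28
i=3: 71!=28
i=4: 85!=28
i=5: 28==28 found!

Found at 5, 6 comps


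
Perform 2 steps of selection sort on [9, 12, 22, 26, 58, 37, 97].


Initial: [9, 12, 22, 26, 58, 37, 97]
Step 1: min=9 at 0
  Swap: [9, 12, 22, 26, 58, 37, 97]
Step 2: min=12 at 1
  Swap: [9, 12, 22, 26, 58, 37, 97]

After 2 steps: [9, 12, 22, 26, 58, 37, 97]
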